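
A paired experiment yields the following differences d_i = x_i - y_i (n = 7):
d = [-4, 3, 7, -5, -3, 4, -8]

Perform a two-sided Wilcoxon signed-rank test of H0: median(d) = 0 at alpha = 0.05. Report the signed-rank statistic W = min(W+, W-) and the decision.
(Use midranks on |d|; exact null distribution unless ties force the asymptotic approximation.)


Step 1: Drop any zero differences (none here) and take |d_i|.
|d| = [4, 3, 7, 5, 3, 4, 8]
Step 2: Midrank |d_i| (ties get averaged ranks).
ranks: |4|->3.5, |3|->1.5, |7|->6, |5|->5, |3|->1.5, |4|->3.5, |8|->7
Step 3: Attach original signs; sum ranks with positive sign and with negative sign.
W+ = 1.5 + 6 + 3.5 = 11
W- = 3.5 + 5 + 1.5 + 7 = 17
(Check: W+ + W- = 28 should equal n(n+1)/2 = 28.)
Step 4: Test statistic W = min(W+, W-) = 11.
Step 5: Ties in |d|, so use the tie-corrected normal approximation.
        E[W] = n(n+1)/4 = 7*8/4 = 14.
        Tie groups: |d|=3 (t=2), |d|=4 (t=2); sum(t^3 - t) = 12.
        Var[W] = n(n+1)(2n+1)/24 - sum(t^3-t)/48 = 840/24 - 12/48 = 34.75.
        z = (W - E[W]) / sqrt(Var[W]) = (11 - 14) / 5.8949 = -0.5089.
        Two-sided p = 2*Phi(z) = 0.610813.
Step 6: alpha = 0.05. fail to reject H0.

W+ = 11, W- = 17, W = min = 11, p = 0.610813, fail to reject H0.


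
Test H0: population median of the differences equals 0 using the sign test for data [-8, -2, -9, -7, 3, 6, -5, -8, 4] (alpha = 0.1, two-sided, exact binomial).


Step 1: Discard zero differences. Original n = 9; n_eff = number of nonzero differences = 9.
Nonzero differences (with sign): -8, -2, -9, -7, +3, +6, -5, -8, +4
Step 2: Count signs: positive = 3, negative = 6.
Step 3: Under H0: P(positive) = 0.5, so the number of positives S ~ Bin(9, 0.5).
Step 4: Two-sided exact p-value = sum of Bin(9,0.5) probabilities at or below the observed probability = 0.507812.
Step 5: alpha = 0.1. fail to reject H0.

n_eff = 9, pos = 3, neg = 6, p = 0.507812, fail to reject H0.


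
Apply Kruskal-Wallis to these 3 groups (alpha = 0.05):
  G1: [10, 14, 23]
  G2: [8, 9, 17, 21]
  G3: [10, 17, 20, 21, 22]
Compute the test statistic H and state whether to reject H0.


Step 1: Combine all N = 12 observations and assign midranks.
sorted (value, group, rank): (8,G2,1), (9,G2,2), (10,G1,3.5), (10,G3,3.5), (14,G1,5), (17,G2,6.5), (17,G3,6.5), (20,G3,8), (21,G2,9.5), (21,G3,9.5), (22,G3,11), (23,G1,12)
Step 2: Sum ranks within each group.
R_1 = 20.5 (n_1 = 3)
R_2 = 19 (n_2 = 4)
R_3 = 38.5 (n_3 = 5)
Step 3: H = 12/(N(N+1)) * sum(R_i^2/n_i) - 3(N+1)
     = 12/(12*13) * (20.5^2/3 + 19^2/4 + 38.5^2/5) - 3*13
     = 0.076923 * 526.783 - 39
     = 1.521795.
Step 4: Ties present; correction factor C = 1 - 18/(12^3 - 12) = 0.989510. Corrected H = 1.521795 / 0.989510 = 1.537927.
Step 5: Under H0, H ~ chi^2(2); p-value = 0.463493.
Step 6: alpha = 0.05. fail to reject H0.

H = 1.5379, df = 2, p = 0.463493, fail to reject H0.


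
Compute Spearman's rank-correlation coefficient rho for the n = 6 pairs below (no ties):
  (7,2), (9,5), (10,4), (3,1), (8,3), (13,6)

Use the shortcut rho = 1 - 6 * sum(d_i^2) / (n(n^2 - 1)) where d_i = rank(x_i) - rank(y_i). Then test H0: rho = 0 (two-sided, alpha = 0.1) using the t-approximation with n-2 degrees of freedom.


Step 1: Rank x and y separately (midranks; no ties here).
rank(x): 7->2, 9->4, 10->5, 3->1, 8->3, 13->6
rank(y): 2->2, 5->5, 4->4, 1->1, 3->3, 6->6
Step 2: d_i = R_x(i) - R_y(i); compute d_i^2.
  (2-2)^2=0, (4-5)^2=1, (5-4)^2=1, (1-1)^2=0, (3-3)^2=0, (6-6)^2=0
sum(d^2) = 2.
Step 3: rho = 1 - 6*2 / (6*(6^2 - 1)) = 1 - 12/210 = 0.942857.
Step 4: Under H0, t = rho * sqrt((n-2)/(1-rho^2)) = 5.6595 ~ t(4).
Step 5: Two-sided p-value from the t-distribution with 4 df = 0.004805.
Step 6: alpha = 0.1. reject H0.

rho = 0.9429, p = 0.004805, reject H0 at alpha = 0.1.


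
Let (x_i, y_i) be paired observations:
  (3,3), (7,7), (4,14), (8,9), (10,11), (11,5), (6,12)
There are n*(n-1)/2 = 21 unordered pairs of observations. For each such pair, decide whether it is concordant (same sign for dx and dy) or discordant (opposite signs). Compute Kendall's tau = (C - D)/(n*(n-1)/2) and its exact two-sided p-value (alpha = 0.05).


Step 1: Enumerate the 21 unordered pairs (i,j) with i<j and classify each by sign(x_j-x_i) * sign(y_j-y_i).
  (1,2):dx=+4,dy=+4->C; (1,3):dx=+1,dy=+11->C; (1,4):dx=+5,dy=+6->C; (1,5):dx=+7,dy=+8->C
  (1,6):dx=+8,dy=+2->C; (1,7):dx=+3,dy=+9->C; (2,3):dx=-3,dy=+7->D; (2,4):dx=+1,dy=+2->C
  (2,5):dx=+3,dy=+4->C; (2,6):dx=+4,dy=-2->D; (2,7):dx=-1,dy=+5->D; (3,4):dx=+4,dy=-5->D
  (3,5):dx=+6,dy=-3->D; (3,6):dx=+7,dy=-9->D; (3,7):dx=+2,dy=-2->D; (4,5):dx=+2,dy=+2->C
  (4,6):dx=+3,dy=-4->D; (4,7):dx=-2,dy=+3->D; (5,6):dx=+1,dy=-6->D; (5,7):dx=-4,dy=+1->D
  (6,7):dx=-5,dy=+7->D
Step 2: C = 9, D = 12, total pairs = 21.
Step 3: tau = (C - D)/(n(n-1)/2) = (9 - 12)/21 = -0.142857.
Step 4: Exact two-sided p-value (enumerate n! = 5040 permutations of y under H0): p = 0.772619.
Step 5: alpha = 0.05. fail to reject H0.

tau_b = -0.1429 (C=9, D=12), p = 0.772619, fail to reject H0.


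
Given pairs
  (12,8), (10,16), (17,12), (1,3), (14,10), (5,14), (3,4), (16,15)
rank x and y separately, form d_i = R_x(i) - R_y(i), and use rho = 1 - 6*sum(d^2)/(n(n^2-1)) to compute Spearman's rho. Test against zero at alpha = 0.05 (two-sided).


Step 1: Rank x and y separately (midranks; no ties here).
rank(x): 12->5, 10->4, 17->8, 1->1, 14->6, 5->3, 3->2, 16->7
rank(y): 8->3, 16->8, 12->5, 3->1, 10->4, 14->6, 4->2, 15->7
Step 2: d_i = R_x(i) - R_y(i); compute d_i^2.
  (5-3)^2=4, (4-8)^2=16, (8-5)^2=9, (1-1)^2=0, (6-4)^2=4, (3-6)^2=9, (2-2)^2=0, (7-7)^2=0
sum(d^2) = 42.
Step 3: rho = 1 - 6*42 / (8*(8^2 - 1)) = 1 - 252/504 = 0.500000.
Step 4: Under H0, t = rho * sqrt((n-2)/(1-rho^2)) = 1.4142 ~ t(6).
Step 5: Two-sided p-value from the t-distribution with 6 df = 0.207031.
Step 6: alpha = 0.05. fail to reject H0.

rho = 0.5000, p = 0.207031, fail to reject H0 at alpha = 0.05.


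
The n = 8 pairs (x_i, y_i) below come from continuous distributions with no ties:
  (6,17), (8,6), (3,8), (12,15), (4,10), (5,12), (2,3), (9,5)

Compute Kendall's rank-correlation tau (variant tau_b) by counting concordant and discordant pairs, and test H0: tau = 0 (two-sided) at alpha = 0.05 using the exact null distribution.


Step 1: Enumerate the 28 unordered pairs (i,j) with i<j and classify each by sign(x_j-x_i) * sign(y_j-y_i).
  (1,2):dx=+2,dy=-11->D; (1,3):dx=-3,dy=-9->C; (1,4):dx=+6,dy=-2->D; (1,5):dx=-2,dy=-7->C
  (1,6):dx=-1,dy=-5->C; (1,7):dx=-4,dy=-14->C; (1,8):dx=+3,dy=-12->D; (2,3):dx=-5,dy=+2->D
  (2,4):dx=+4,dy=+9->C; (2,5):dx=-4,dy=+4->D; (2,6):dx=-3,dy=+6->D; (2,7):dx=-6,dy=-3->C
  (2,8):dx=+1,dy=-1->D; (3,4):dx=+9,dy=+7->C; (3,5):dx=+1,dy=+2->C; (3,6):dx=+2,dy=+4->C
  (3,7):dx=-1,dy=-5->C; (3,8):dx=+6,dy=-3->D; (4,5):dx=-8,dy=-5->C; (4,6):dx=-7,dy=-3->C
  (4,7):dx=-10,dy=-12->C; (4,8):dx=-3,dy=-10->C; (5,6):dx=+1,dy=+2->C; (5,7):dx=-2,dy=-7->C
  (5,8):dx=+5,dy=-5->D; (6,7):dx=-3,dy=-9->C; (6,8):dx=+4,dy=-7->D; (7,8):dx=+7,dy=+2->C
Step 2: C = 18, D = 10, total pairs = 28.
Step 3: tau = (C - D)/(n(n-1)/2) = (18 - 10)/28 = 0.285714.
Step 4: Exact two-sided p-value (enumerate n! = 40320 permutations of y under H0): p = 0.398760.
Step 5: alpha = 0.05. fail to reject H0.

tau_b = 0.2857 (C=18, D=10), p = 0.398760, fail to reject H0.


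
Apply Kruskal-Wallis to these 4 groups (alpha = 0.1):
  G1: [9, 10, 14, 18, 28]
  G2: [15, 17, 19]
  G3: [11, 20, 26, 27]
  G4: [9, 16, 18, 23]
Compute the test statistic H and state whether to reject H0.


Step 1: Combine all N = 16 observations and assign midranks.
sorted (value, group, rank): (9,G1,1.5), (9,G4,1.5), (10,G1,3), (11,G3,4), (14,G1,5), (15,G2,6), (16,G4,7), (17,G2,8), (18,G1,9.5), (18,G4,9.5), (19,G2,11), (20,G3,12), (23,G4,13), (26,G3,14), (27,G3,15), (28,G1,16)
Step 2: Sum ranks within each group.
R_1 = 35 (n_1 = 5)
R_2 = 25 (n_2 = 3)
R_3 = 45 (n_3 = 4)
R_4 = 31 (n_4 = 4)
Step 3: H = 12/(N(N+1)) * sum(R_i^2/n_i) - 3(N+1)
     = 12/(16*17) * (35^2/5 + 25^2/3 + 45^2/4 + 31^2/4) - 3*17
     = 0.044118 * 1199.83 - 51
     = 1.933824.
Step 4: Ties present; correction factor C = 1 - 12/(16^3 - 16) = 0.997059. Corrected H = 1.933824 / 0.997059 = 1.939528.
Step 5: Under H0, H ~ chi^2(3); p-value = 0.585052.
Step 6: alpha = 0.1. fail to reject H0.

H = 1.9395, df = 3, p = 0.585052, fail to reject H0.


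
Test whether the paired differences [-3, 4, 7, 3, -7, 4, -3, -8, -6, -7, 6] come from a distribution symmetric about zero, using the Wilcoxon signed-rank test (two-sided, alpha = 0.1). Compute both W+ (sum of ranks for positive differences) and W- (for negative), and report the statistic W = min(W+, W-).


Step 1: Drop any zero differences (none here) and take |d_i|.
|d| = [3, 4, 7, 3, 7, 4, 3, 8, 6, 7, 6]
Step 2: Midrank |d_i| (ties get averaged ranks).
ranks: |3|->2, |4|->4.5, |7|->9, |3|->2, |7|->9, |4|->4.5, |3|->2, |8|->11, |6|->6.5, |7|->9, |6|->6.5
Step 3: Attach original signs; sum ranks with positive sign and with negative sign.
W+ = 4.5 + 9 + 2 + 4.5 + 6.5 = 26.5
W- = 2 + 9 + 2 + 11 + 6.5 + 9 = 39.5
(Check: W+ + W- = 66 should equal n(n+1)/2 = 66.)
Step 4: Test statistic W = min(W+, W-) = 26.5.
Step 5: Ties in |d|, so use the tie-corrected normal approximation.
        E[W] = n(n+1)/4 = 11*12/4 = 33.
        Tie groups: |d|=3 (t=3), |d|=4 (t=2), |d|=6 (t=2), |d|=7 (t=3); sum(t^3 - t) = 60.
        Var[W] = n(n+1)(2n+1)/24 - sum(t^3-t)/48 = 3036/24 - 60/48 = 125.25.
        z = (W - E[W]) / sqrt(Var[W]) = (26.5 - 33) / 11.1915 = -0.5808.
        Two-sided p = 2*Phi(z) = 0.561377.
Step 6: alpha = 0.1. fail to reject H0.

W+ = 26.5, W- = 39.5, W = min = 26.5, p = 0.561377, fail to reject H0.


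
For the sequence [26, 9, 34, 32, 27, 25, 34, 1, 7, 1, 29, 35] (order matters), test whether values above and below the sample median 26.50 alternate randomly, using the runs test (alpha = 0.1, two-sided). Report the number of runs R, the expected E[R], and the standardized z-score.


Step 1: Compute median = 26.50; label A = above, B = below.
Labels in order: BBAAABABBBAA  (n_A = 6, n_B = 6)
Step 2: Count runs R = 6.
Step 3: Under H0 (random ordering), E[R] = 2*n_A*n_B/(n_A+n_B) + 1 = 2*6*6/12 + 1 = 7.0000.
        Var[R] = 2*n_A*n_B*(2*n_A*n_B - n_A - n_B) / ((n_A+n_B)^2 * (n_A+n_B-1)) = 4320/1584 = 2.7273.
        SD[R] = 1.6514.
Step 4: Continuity-corrected z = (R + 0.5 - E[R]) / SD[R] = (6 + 0.5 - 7.0000) / 1.6514 = -0.3028.
Step 5: Two-sided p-value via normal approximation = 2*(1 - Phi(|z|)) = 0.762069.
Step 6: alpha = 0.1. fail to reject H0.

R = 6, z = -0.3028, p = 0.762069, fail to reject H0.


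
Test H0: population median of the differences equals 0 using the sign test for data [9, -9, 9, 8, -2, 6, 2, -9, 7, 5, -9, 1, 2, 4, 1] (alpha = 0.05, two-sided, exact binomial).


Step 1: Discard zero differences. Original n = 15; n_eff = number of nonzero differences = 15.
Nonzero differences (with sign): +9, -9, +9, +8, -2, +6, +2, -9, +7, +5, -9, +1, +2, +4, +1
Step 2: Count signs: positive = 11, negative = 4.
Step 3: Under H0: P(positive) = 0.5, so the number of positives S ~ Bin(15, 0.5).
Step 4: Two-sided exact p-value = sum of Bin(15,0.5) probabilities at or below the observed probability = 0.118469.
Step 5: alpha = 0.05. fail to reject H0.

n_eff = 15, pos = 11, neg = 4, p = 0.118469, fail to reject H0.


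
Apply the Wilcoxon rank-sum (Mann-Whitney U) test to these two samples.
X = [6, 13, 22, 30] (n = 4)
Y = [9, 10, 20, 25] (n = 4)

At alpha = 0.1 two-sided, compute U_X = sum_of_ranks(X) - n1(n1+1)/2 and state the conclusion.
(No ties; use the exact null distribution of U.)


Step 1: Combine and sort all 8 observations; assign midranks.
sorted (value, group): (6,X), (9,Y), (10,Y), (13,X), (20,Y), (22,X), (25,Y), (30,X)
ranks: 6->1, 9->2, 10->3, 13->4, 20->5, 22->6, 25->7, 30->8
Step 2: Rank sum for X: R1 = 1 + 4 + 6 + 8 = 19.
Step 3: U_X = R1 - n1(n1+1)/2 = 19 - 4*5/2 = 19 - 10 = 9.
       U_Y = n1*n2 - U_X = 16 - 9 = 7.
Step 4: No ties, so the exact null distribution of U (based on enumerating the C(8,4) = 70 equally likely rank assignments) gives the two-sided p-value.
Step 5: p-value = 0.885714; compare to alpha = 0.1. fail to reject H0.

U_X = 9, p = 0.885714, fail to reject H0 at alpha = 0.1.


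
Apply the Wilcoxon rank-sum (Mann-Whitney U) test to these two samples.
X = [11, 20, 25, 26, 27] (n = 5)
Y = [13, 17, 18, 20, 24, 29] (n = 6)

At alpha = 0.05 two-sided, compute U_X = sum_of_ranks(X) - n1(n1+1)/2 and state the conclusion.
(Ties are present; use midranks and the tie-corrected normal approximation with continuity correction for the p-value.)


Step 1: Combine and sort all 11 observations; assign midranks.
sorted (value, group): (11,X), (13,Y), (17,Y), (18,Y), (20,X), (20,Y), (24,Y), (25,X), (26,X), (27,X), (29,Y)
ranks: 11->1, 13->2, 17->3, 18->4, 20->5.5, 20->5.5, 24->7, 25->8, 26->9, 27->10, 29->11
Step 2: Rank sum for X: R1 = 1 + 5.5 + 8 + 9 + 10 = 33.5.
Step 3: U_X = R1 - n1(n1+1)/2 = 33.5 - 5*6/2 = 33.5 - 15 = 18.5.
       U_Y = n1*n2 - U_X = 30 - 18.5 = 11.5.
Step 4: Ties are present, so use the tie-corrected normal approximation (with continuity correction) for the p-value.
Step 5: p-value = 0.583025; compare to alpha = 0.05. fail to reject H0.

U_X = 18.5, p = 0.583025, fail to reject H0 at alpha = 0.05.


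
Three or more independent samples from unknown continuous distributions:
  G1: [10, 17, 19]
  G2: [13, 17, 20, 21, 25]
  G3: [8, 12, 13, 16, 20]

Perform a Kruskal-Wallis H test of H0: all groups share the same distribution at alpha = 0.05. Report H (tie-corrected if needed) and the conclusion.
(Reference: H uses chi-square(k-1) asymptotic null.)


Step 1: Combine all N = 13 observations and assign midranks.
sorted (value, group, rank): (8,G3,1), (10,G1,2), (12,G3,3), (13,G2,4.5), (13,G3,4.5), (16,G3,6), (17,G1,7.5), (17,G2,7.5), (19,G1,9), (20,G2,10.5), (20,G3,10.5), (21,G2,12), (25,G2,13)
Step 2: Sum ranks within each group.
R_1 = 18.5 (n_1 = 3)
R_2 = 47.5 (n_2 = 5)
R_3 = 25 (n_3 = 5)
Step 3: H = 12/(N(N+1)) * sum(R_i^2/n_i) - 3(N+1)
     = 12/(13*14) * (18.5^2/3 + 47.5^2/5 + 25^2/5) - 3*14
     = 0.065934 * 690.333 - 42
     = 3.516484.
Step 4: Ties present; correction factor C = 1 - 18/(13^3 - 13) = 0.991758. Corrected H = 3.516484 / 0.991758 = 3.545706.
Step 5: Under H0, H ~ chi^2(2); p-value = 0.169848.
Step 6: alpha = 0.05. fail to reject H0.

H = 3.5457, df = 2, p = 0.169848, fail to reject H0.


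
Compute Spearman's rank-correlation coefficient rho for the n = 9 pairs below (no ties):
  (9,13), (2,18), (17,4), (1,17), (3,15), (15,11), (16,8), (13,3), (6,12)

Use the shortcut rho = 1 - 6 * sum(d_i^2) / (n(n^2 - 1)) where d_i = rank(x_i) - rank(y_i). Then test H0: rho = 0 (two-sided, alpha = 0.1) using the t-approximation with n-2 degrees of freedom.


Step 1: Rank x and y separately (midranks; no ties here).
rank(x): 9->5, 2->2, 17->9, 1->1, 3->3, 15->7, 16->8, 13->6, 6->4
rank(y): 13->6, 18->9, 4->2, 17->8, 15->7, 11->4, 8->3, 3->1, 12->5
Step 2: d_i = R_x(i) - R_y(i); compute d_i^2.
  (5-6)^2=1, (2-9)^2=49, (9-2)^2=49, (1-8)^2=49, (3-7)^2=16, (7-4)^2=9, (8-3)^2=25, (6-1)^2=25, (4-5)^2=1
sum(d^2) = 224.
Step 3: rho = 1 - 6*224 / (9*(9^2 - 1)) = 1 - 1344/720 = -0.866667.
Step 4: Under H0, t = rho * sqrt((n-2)/(1-rho^2)) = -4.5962 ~ t(7).
Step 5: Two-sided p-value from the t-distribution with 7 df = 0.002495.
Step 6: alpha = 0.1. reject H0.

rho = -0.8667, p = 0.002495, reject H0 at alpha = 0.1.


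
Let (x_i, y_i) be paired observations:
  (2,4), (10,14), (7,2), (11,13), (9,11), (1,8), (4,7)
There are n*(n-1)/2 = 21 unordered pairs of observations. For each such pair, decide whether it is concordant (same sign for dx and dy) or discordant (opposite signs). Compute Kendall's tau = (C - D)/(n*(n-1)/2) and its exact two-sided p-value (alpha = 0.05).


Step 1: Enumerate the 21 unordered pairs (i,j) with i<j and classify each by sign(x_j-x_i) * sign(y_j-y_i).
  (1,2):dx=+8,dy=+10->C; (1,3):dx=+5,dy=-2->D; (1,4):dx=+9,dy=+9->C; (1,5):dx=+7,dy=+7->C
  (1,6):dx=-1,dy=+4->D; (1,7):dx=+2,dy=+3->C; (2,3):dx=-3,dy=-12->C; (2,4):dx=+1,dy=-1->D
  (2,5):dx=-1,dy=-3->C; (2,6):dx=-9,dy=-6->C; (2,7):dx=-6,dy=-7->C; (3,4):dx=+4,dy=+11->C
  (3,5):dx=+2,dy=+9->C; (3,6):dx=-6,dy=+6->D; (3,7):dx=-3,dy=+5->D; (4,5):dx=-2,dy=-2->C
  (4,6):dx=-10,dy=-5->C; (4,7):dx=-7,dy=-6->C; (5,6):dx=-8,dy=-3->C; (5,7):dx=-5,dy=-4->C
  (6,7):dx=+3,dy=-1->D
Step 2: C = 15, D = 6, total pairs = 21.
Step 3: tau = (C - D)/(n(n-1)/2) = (15 - 6)/21 = 0.428571.
Step 4: Exact two-sided p-value (enumerate n! = 5040 permutations of y under H0): p = 0.238889.
Step 5: alpha = 0.05. fail to reject H0.

tau_b = 0.4286 (C=15, D=6), p = 0.238889, fail to reject H0.


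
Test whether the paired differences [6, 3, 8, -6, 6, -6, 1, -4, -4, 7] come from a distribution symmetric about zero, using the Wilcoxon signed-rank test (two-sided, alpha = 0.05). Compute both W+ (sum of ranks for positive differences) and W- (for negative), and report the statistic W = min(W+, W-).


Step 1: Drop any zero differences (none here) and take |d_i|.
|d| = [6, 3, 8, 6, 6, 6, 1, 4, 4, 7]
Step 2: Midrank |d_i| (ties get averaged ranks).
ranks: |6|->6.5, |3|->2, |8|->10, |6|->6.5, |6|->6.5, |6|->6.5, |1|->1, |4|->3.5, |4|->3.5, |7|->9
Step 3: Attach original signs; sum ranks with positive sign and with negative sign.
W+ = 6.5 + 2 + 10 + 6.5 + 1 + 9 = 35
W- = 6.5 + 6.5 + 3.5 + 3.5 = 20
(Check: W+ + W- = 55 should equal n(n+1)/2 = 55.)
Step 4: Test statistic W = min(W+, W-) = 20.
Step 5: Ties in |d|, so use the tie-corrected normal approximation.
        E[W] = n(n+1)/4 = 10*11/4 = 27.5.
        Tie groups: |d|=4 (t=2), |d|=6 (t=4); sum(t^3 - t) = 66.
        Var[W] = n(n+1)(2n+1)/24 - sum(t^3-t)/48 = 2310/24 - 66/48 = 94.875.
        z = (W - E[W]) / sqrt(Var[W]) = (20 - 27.5) / 9.7404 = -0.7700.
        Two-sided p = 2*Phi(z) = 0.441306.
Step 6: alpha = 0.05. fail to reject H0.

W+ = 35, W- = 20, W = min = 20, p = 0.441306, fail to reject H0.


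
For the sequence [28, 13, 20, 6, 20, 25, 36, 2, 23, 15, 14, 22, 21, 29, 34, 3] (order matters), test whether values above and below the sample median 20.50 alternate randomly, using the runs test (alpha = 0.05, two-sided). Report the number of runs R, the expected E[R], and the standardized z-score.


Step 1: Compute median = 20.50; label A = above, B = below.
Labels in order: ABBBBAABABBAAAAB  (n_A = 8, n_B = 8)
Step 2: Count runs R = 8.
Step 3: Under H0 (random ordering), E[R] = 2*n_A*n_B/(n_A+n_B) + 1 = 2*8*8/16 + 1 = 9.0000.
        Var[R] = 2*n_A*n_B*(2*n_A*n_B - n_A - n_B) / ((n_A+n_B)^2 * (n_A+n_B-1)) = 14336/3840 = 3.7333.
        SD[R] = 1.9322.
Step 4: Continuity-corrected z = (R + 0.5 - E[R]) / SD[R] = (8 + 0.5 - 9.0000) / 1.9322 = -0.2588.
Step 5: Two-sided p-value via normal approximation = 2*(1 - Phi(|z|)) = 0.795809.
Step 6: alpha = 0.05. fail to reject H0.

R = 8, z = -0.2588, p = 0.795809, fail to reject H0.


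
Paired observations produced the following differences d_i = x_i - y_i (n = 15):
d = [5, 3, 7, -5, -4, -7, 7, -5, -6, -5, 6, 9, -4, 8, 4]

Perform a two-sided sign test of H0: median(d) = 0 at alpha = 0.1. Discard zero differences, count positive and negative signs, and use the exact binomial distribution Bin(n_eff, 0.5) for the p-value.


Step 1: Discard zero differences. Original n = 15; n_eff = number of nonzero differences = 15.
Nonzero differences (with sign): +5, +3, +7, -5, -4, -7, +7, -5, -6, -5, +6, +9, -4, +8, +4
Step 2: Count signs: positive = 8, negative = 7.
Step 3: Under H0: P(positive) = 0.5, so the number of positives S ~ Bin(15, 0.5).
Step 4: Two-sided exact p-value = sum of Bin(15,0.5) probabilities at or below the observed probability = 1.000000.
Step 5: alpha = 0.1. fail to reject H0.

n_eff = 15, pos = 8, neg = 7, p = 1.000000, fail to reject H0.


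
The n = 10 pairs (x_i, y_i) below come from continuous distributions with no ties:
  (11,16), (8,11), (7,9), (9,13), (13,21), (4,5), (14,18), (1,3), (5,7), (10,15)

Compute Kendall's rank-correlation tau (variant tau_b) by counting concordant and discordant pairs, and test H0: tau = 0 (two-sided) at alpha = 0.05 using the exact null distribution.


Step 1: Enumerate the 45 unordered pairs (i,j) with i<j and classify each by sign(x_j-x_i) * sign(y_j-y_i).
  (1,2):dx=-3,dy=-5->C; (1,3):dx=-4,dy=-7->C; (1,4):dx=-2,dy=-3->C; (1,5):dx=+2,dy=+5->C
  (1,6):dx=-7,dy=-11->C; (1,7):dx=+3,dy=+2->C; (1,8):dx=-10,dy=-13->C; (1,9):dx=-6,dy=-9->C
  (1,10):dx=-1,dy=-1->C; (2,3):dx=-1,dy=-2->C; (2,4):dx=+1,dy=+2->C; (2,5):dx=+5,dy=+10->C
  (2,6):dx=-4,dy=-6->C; (2,7):dx=+6,dy=+7->C; (2,8):dx=-7,dy=-8->C; (2,9):dx=-3,dy=-4->C
  (2,10):dx=+2,dy=+4->C; (3,4):dx=+2,dy=+4->C; (3,5):dx=+6,dy=+12->C; (3,6):dx=-3,dy=-4->C
  (3,7):dx=+7,dy=+9->C; (3,8):dx=-6,dy=-6->C; (3,9):dx=-2,dy=-2->C; (3,10):dx=+3,dy=+6->C
  (4,5):dx=+4,dy=+8->C; (4,6):dx=-5,dy=-8->C; (4,7):dx=+5,dy=+5->C; (4,8):dx=-8,dy=-10->C
  (4,9):dx=-4,dy=-6->C; (4,10):dx=+1,dy=+2->C; (5,6):dx=-9,dy=-16->C; (5,7):dx=+1,dy=-3->D
  (5,8):dx=-12,dy=-18->C; (5,9):dx=-8,dy=-14->C; (5,10):dx=-3,dy=-6->C; (6,7):dx=+10,dy=+13->C
  (6,8):dx=-3,dy=-2->C; (6,9):dx=+1,dy=+2->C; (6,10):dx=+6,dy=+10->C; (7,8):dx=-13,dy=-15->C
  (7,9):dx=-9,dy=-11->C; (7,10):dx=-4,dy=-3->C; (8,9):dx=+4,dy=+4->C; (8,10):dx=+9,dy=+12->C
  (9,10):dx=+5,dy=+8->C
Step 2: C = 44, D = 1, total pairs = 45.
Step 3: tau = (C - D)/(n(n-1)/2) = (44 - 1)/45 = 0.955556.
Step 4: Exact two-sided p-value (enumerate n! = 3628800 permutations of y under H0): p = 0.000006.
Step 5: alpha = 0.05. reject H0.

tau_b = 0.9556 (C=44, D=1), p = 0.000006, reject H0.


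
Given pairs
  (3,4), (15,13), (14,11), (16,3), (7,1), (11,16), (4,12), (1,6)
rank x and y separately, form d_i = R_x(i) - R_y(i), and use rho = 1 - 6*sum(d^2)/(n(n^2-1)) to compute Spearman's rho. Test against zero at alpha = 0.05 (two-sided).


Step 1: Rank x and y separately (midranks; no ties here).
rank(x): 3->2, 15->7, 14->6, 16->8, 7->4, 11->5, 4->3, 1->1
rank(y): 4->3, 13->7, 11->5, 3->2, 1->1, 16->8, 12->6, 6->4
Step 2: d_i = R_x(i) - R_y(i); compute d_i^2.
  (2-3)^2=1, (7-7)^2=0, (6-5)^2=1, (8-2)^2=36, (4-1)^2=9, (5-8)^2=9, (3-6)^2=9, (1-4)^2=9
sum(d^2) = 74.
Step 3: rho = 1 - 6*74 / (8*(8^2 - 1)) = 1 - 444/504 = 0.119048.
Step 4: Under H0, t = rho * sqrt((n-2)/(1-rho^2)) = 0.2937 ~ t(6).
Step 5: Two-sided p-value from the t-distribution with 6 df = 0.778886.
Step 6: alpha = 0.05. fail to reject H0.

rho = 0.1190, p = 0.778886, fail to reject H0 at alpha = 0.05.


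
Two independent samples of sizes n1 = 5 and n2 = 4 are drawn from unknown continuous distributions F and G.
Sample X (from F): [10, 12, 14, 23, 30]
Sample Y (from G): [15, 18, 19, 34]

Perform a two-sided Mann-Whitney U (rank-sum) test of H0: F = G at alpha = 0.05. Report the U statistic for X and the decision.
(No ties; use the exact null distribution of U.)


Step 1: Combine and sort all 9 observations; assign midranks.
sorted (value, group): (10,X), (12,X), (14,X), (15,Y), (18,Y), (19,Y), (23,X), (30,X), (34,Y)
ranks: 10->1, 12->2, 14->3, 15->4, 18->5, 19->6, 23->7, 30->8, 34->9
Step 2: Rank sum for X: R1 = 1 + 2 + 3 + 7 + 8 = 21.
Step 3: U_X = R1 - n1(n1+1)/2 = 21 - 5*6/2 = 21 - 15 = 6.
       U_Y = n1*n2 - U_X = 20 - 6 = 14.
Step 4: No ties, so the exact null distribution of U (based on enumerating the C(9,5) = 126 equally likely rank assignments) gives the two-sided p-value.
Step 5: p-value = 0.412698; compare to alpha = 0.05. fail to reject H0.

U_X = 6, p = 0.412698, fail to reject H0 at alpha = 0.05.


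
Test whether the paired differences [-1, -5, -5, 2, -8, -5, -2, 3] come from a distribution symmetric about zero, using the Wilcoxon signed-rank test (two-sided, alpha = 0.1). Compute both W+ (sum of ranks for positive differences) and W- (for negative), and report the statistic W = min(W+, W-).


Step 1: Drop any zero differences (none here) and take |d_i|.
|d| = [1, 5, 5, 2, 8, 5, 2, 3]
Step 2: Midrank |d_i| (ties get averaged ranks).
ranks: |1|->1, |5|->6, |5|->6, |2|->2.5, |8|->8, |5|->6, |2|->2.5, |3|->4
Step 3: Attach original signs; sum ranks with positive sign and with negative sign.
W+ = 2.5 + 4 = 6.5
W- = 1 + 6 + 6 + 8 + 6 + 2.5 = 29.5
(Check: W+ + W- = 36 should equal n(n+1)/2 = 36.)
Step 4: Test statistic W = min(W+, W-) = 6.5.
Step 5: Ties in |d|, so use the tie-corrected normal approximation.
        E[W] = n(n+1)/4 = 8*9/4 = 18.
        Tie groups: |d|=2 (t=2), |d|=5 (t=3); sum(t^3 - t) = 30.
        Var[W] = n(n+1)(2n+1)/24 - sum(t^3-t)/48 = 1224/24 - 30/48 = 50.375.
        z = (W - E[W]) / sqrt(Var[W]) = (6.5 - 18) / 7.0975 = -1.6203.
        Two-sided p = 2*Phi(z) = 0.105172.
Step 6: alpha = 0.1. fail to reject H0.

W+ = 6.5, W- = 29.5, W = min = 6.5, p = 0.105172, fail to reject H0.


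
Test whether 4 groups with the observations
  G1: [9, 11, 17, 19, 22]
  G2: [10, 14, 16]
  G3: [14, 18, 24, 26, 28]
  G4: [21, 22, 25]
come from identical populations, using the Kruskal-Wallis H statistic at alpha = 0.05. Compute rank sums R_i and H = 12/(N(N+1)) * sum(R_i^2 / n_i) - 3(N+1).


Step 1: Combine all N = 16 observations and assign midranks.
sorted (value, group, rank): (9,G1,1), (10,G2,2), (11,G1,3), (14,G2,4.5), (14,G3,4.5), (16,G2,6), (17,G1,7), (18,G3,8), (19,G1,9), (21,G4,10), (22,G1,11.5), (22,G4,11.5), (24,G3,13), (25,G4,14), (26,G3,15), (28,G3,16)
Step 2: Sum ranks within each group.
R_1 = 31.5 (n_1 = 5)
R_2 = 12.5 (n_2 = 3)
R_3 = 56.5 (n_3 = 5)
R_4 = 35.5 (n_4 = 3)
Step 3: H = 12/(N(N+1)) * sum(R_i^2/n_i) - 3(N+1)
     = 12/(16*17) * (31.5^2/5 + 12.5^2/3 + 56.5^2/5 + 35.5^2/3) - 3*17
     = 0.044118 * 1309.07 - 51
     = 6.752941.
Step 4: Ties present; correction factor C = 1 - 12/(16^3 - 16) = 0.997059. Corrected H = 6.752941 / 0.997059 = 6.772861.
Step 5: Under H0, H ~ chi^2(3); p-value = 0.079501.
Step 6: alpha = 0.05. fail to reject H0.

H = 6.7729, df = 3, p = 0.079501, fail to reject H0.


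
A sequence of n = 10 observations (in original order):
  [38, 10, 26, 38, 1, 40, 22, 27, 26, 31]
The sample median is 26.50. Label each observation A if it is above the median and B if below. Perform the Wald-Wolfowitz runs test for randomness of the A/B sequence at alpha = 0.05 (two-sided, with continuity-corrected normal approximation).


Step 1: Compute median = 26.50; label A = above, B = below.
Labels in order: ABBABABABA  (n_A = 5, n_B = 5)
Step 2: Count runs R = 9.
Step 3: Under H0 (random ordering), E[R] = 2*n_A*n_B/(n_A+n_B) + 1 = 2*5*5/10 + 1 = 6.0000.
        Var[R] = 2*n_A*n_B*(2*n_A*n_B - n_A - n_B) / ((n_A+n_B)^2 * (n_A+n_B-1)) = 2000/900 = 2.2222.
        SD[R] = 1.4907.
Step 4: Continuity-corrected z = (R - 0.5 - E[R]) / SD[R] = (9 - 0.5 - 6.0000) / 1.4907 = 1.6771.
Step 5: Two-sided p-value via normal approximation = 2*(1 - Phi(|z|)) = 0.093533.
Step 6: alpha = 0.05. fail to reject H0.

R = 9, z = 1.6771, p = 0.093533, fail to reject H0.


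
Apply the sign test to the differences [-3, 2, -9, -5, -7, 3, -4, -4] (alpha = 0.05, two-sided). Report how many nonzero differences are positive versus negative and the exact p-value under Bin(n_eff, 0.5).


Step 1: Discard zero differences. Original n = 8; n_eff = number of nonzero differences = 8.
Nonzero differences (with sign): -3, +2, -9, -5, -7, +3, -4, -4
Step 2: Count signs: positive = 2, negative = 6.
Step 3: Under H0: P(positive) = 0.5, so the number of positives S ~ Bin(8, 0.5).
Step 4: Two-sided exact p-value = sum of Bin(8,0.5) probabilities at or below the observed probability = 0.289062.
Step 5: alpha = 0.05. fail to reject H0.

n_eff = 8, pos = 2, neg = 6, p = 0.289062, fail to reject H0.


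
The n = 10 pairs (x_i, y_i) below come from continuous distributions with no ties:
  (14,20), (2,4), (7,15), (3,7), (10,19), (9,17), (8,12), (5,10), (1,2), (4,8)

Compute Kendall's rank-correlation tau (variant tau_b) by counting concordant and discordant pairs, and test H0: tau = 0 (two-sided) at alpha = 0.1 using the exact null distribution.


Step 1: Enumerate the 45 unordered pairs (i,j) with i<j and classify each by sign(x_j-x_i) * sign(y_j-y_i).
  (1,2):dx=-12,dy=-16->C; (1,3):dx=-7,dy=-5->C; (1,4):dx=-11,dy=-13->C; (1,5):dx=-4,dy=-1->C
  (1,6):dx=-5,dy=-3->C; (1,7):dx=-6,dy=-8->C; (1,8):dx=-9,dy=-10->C; (1,9):dx=-13,dy=-18->C
  (1,10):dx=-10,dy=-12->C; (2,3):dx=+5,dy=+11->C; (2,4):dx=+1,dy=+3->C; (2,5):dx=+8,dy=+15->C
  (2,6):dx=+7,dy=+13->C; (2,7):dx=+6,dy=+8->C; (2,8):dx=+3,dy=+6->C; (2,9):dx=-1,dy=-2->C
  (2,10):dx=+2,dy=+4->C; (3,4):dx=-4,dy=-8->C; (3,5):dx=+3,dy=+4->C; (3,6):dx=+2,dy=+2->C
  (3,7):dx=+1,dy=-3->D; (3,8):dx=-2,dy=-5->C; (3,9):dx=-6,dy=-13->C; (3,10):dx=-3,dy=-7->C
  (4,5):dx=+7,dy=+12->C; (4,6):dx=+6,dy=+10->C; (4,7):dx=+5,dy=+5->C; (4,8):dx=+2,dy=+3->C
  (4,9):dx=-2,dy=-5->C; (4,10):dx=+1,dy=+1->C; (5,6):dx=-1,dy=-2->C; (5,7):dx=-2,dy=-7->C
  (5,8):dx=-5,dy=-9->C; (5,9):dx=-9,dy=-17->C; (5,10):dx=-6,dy=-11->C; (6,7):dx=-1,dy=-5->C
  (6,8):dx=-4,dy=-7->C; (6,9):dx=-8,dy=-15->C; (6,10):dx=-5,dy=-9->C; (7,8):dx=-3,dy=-2->C
  (7,9):dx=-7,dy=-10->C; (7,10):dx=-4,dy=-4->C; (8,9):dx=-4,dy=-8->C; (8,10):dx=-1,dy=-2->C
  (9,10):dx=+3,dy=+6->C
Step 2: C = 44, D = 1, total pairs = 45.
Step 3: tau = (C - D)/(n(n-1)/2) = (44 - 1)/45 = 0.955556.
Step 4: Exact two-sided p-value (enumerate n! = 3628800 permutations of y under H0): p = 0.000006.
Step 5: alpha = 0.1. reject H0.

tau_b = 0.9556 (C=44, D=1), p = 0.000006, reject H0.


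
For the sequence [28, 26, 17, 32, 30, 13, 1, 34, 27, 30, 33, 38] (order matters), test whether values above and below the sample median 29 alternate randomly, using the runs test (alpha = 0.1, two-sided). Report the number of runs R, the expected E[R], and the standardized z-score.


Step 1: Compute median = 29; label A = above, B = below.
Labels in order: BBBAABBABAAA  (n_A = 6, n_B = 6)
Step 2: Count runs R = 6.
Step 3: Under H0 (random ordering), E[R] = 2*n_A*n_B/(n_A+n_B) + 1 = 2*6*6/12 + 1 = 7.0000.
        Var[R] = 2*n_A*n_B*(2*n_A*n_B - n_A - n_B) / ((n_A+n_B)^2 * (n_A+n_B-1)) = 4320/1584 = 2.7273.
        SD[R] = 1.6514.
Step 4: Continuity-corrected z = (R + 0.5 - E[R]) / SD[R] = (6 + 0.5 - 7.0000) / 1.6514 = -0.3028.
Step 5: Two-sided p-value via normal approximation = 2*(1 - Phi(|z|)) = 0.762069.
Step 6: alpha = 0.1. fail to reject H0.

R = 6, z = -0.3028, p = 0.762069, fail to reject H0.


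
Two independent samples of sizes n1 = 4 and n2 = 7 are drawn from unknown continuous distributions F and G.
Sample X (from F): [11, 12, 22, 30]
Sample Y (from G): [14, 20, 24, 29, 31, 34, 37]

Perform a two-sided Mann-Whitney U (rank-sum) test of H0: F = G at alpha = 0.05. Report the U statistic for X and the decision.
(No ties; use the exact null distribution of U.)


Step 1: Combine and sort all 11 observations; assign midranks.
sorted (value, group): (11,X), (12,X), (14,Y), (20,Y), (22,X), (24,Y), (29,Y), (30,X), (31,Y), (34,Y), (37,Y)
ranks: 11->1, 12->2, 14->3, 20->4, 22->5, 24->6, 29->7, 30->8, 31->9, 34->10, 37->11
Step 2: Rank sum for X: R1 = 1 + 2 + 5 + 8 = 16.
Step 3: U_X = R1 - n1(n1+1)/2 = 16 - 4*5/2 = 16 - 10 = 6.
       U_Y = n1*n2 - U_X = 28 - 6 = 22.
Step 4: No ties, so the exact null distribution of U (based on enumerating the C(11,4) = 330 equally likely rank assignments) gives the two-sided p-value.
Step 5: p-value = 0.163636; compare to alpha = 0.05. fail to reject H0.

U_X = 6, p = 0.163636, fail to reject H0 at alpha = 0.05.


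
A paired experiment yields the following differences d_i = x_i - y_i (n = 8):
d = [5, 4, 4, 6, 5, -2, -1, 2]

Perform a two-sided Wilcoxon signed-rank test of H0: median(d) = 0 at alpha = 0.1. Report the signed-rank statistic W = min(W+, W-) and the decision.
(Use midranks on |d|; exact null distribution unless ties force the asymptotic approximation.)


Step 1: Drop any zero differences (none here) and take |d_i|.
|d| = [5, 4, 4, 6, 5, 2, 1, 2]
Step 2: Midrank |d_i| (ties get averaged ranks).
ranks: |5|->6.5, |4|->4.5, |4|->4.5, |6|->8, |5|->6.5, |2|->2.5, |1|->1, |2|->2.5
Step 3: Attach original signs; sum ranks with positive sign and with negative sign.
W+ = 6.5 + 4.5 + 4.5 + 8 + 6.5 + 2.5 = 32.5
W- = 2.5 + 1 = 3.5
(Check: W+ + W- = 36 should equal n(n+1)/2 = 36.)
Step 4: Test statistic W = min(W+, W-) = 3.5.
Step 5: Ties in |d|, so use the tie-corrected normal approximation.
        E[W] = n(n+1)/4 = 8*9/4 = 18.
        Tie groups: |d|=2 (t=2), |d|=4 (t=2), |d|=5 (t=2); sum(t^3 - t) = 18.
        Var[W] = n(n+1)(2n+1)/24 - sum(t^3-t)/48 = 1224/24 - 18/48 = 50.625.
        z = (W - E[W]) / sqrt(Var[W]) = (3.5 - 18) / 7.1151 = -2.0379.
        Two-sided p = 2*Phi(z) = 0.041559.
Step 6: alpha = 0.1. reject H0.

W+ = 32.5, W- = 3.5, W = min = 3.5, p = 0.041559, reject H0.


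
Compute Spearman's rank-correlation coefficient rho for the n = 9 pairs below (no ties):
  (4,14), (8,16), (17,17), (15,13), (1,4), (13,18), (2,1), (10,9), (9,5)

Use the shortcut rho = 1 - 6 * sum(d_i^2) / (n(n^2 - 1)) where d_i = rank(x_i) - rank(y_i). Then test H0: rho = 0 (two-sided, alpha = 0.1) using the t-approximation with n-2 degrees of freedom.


Step 1: Rank x and y separately (midranks; no ties here).
rank(x): 4->3, 8->4, 17->9, 15->8, 1->1, 13->7, 2->2, 10->6, 9->5
rank(y): 14->6, 16->7, 17->8, 13->5, 4->2, 18->9, 1->1, 9->4, 5->3
Step 2: d_i = R_x(i) - R_y(i); compute d_i^2.
  (3-6)^2=9, (4-7)^2=9, (9-8)^2=1, (8-5)^2=9, (1-2)^2=1, (7-9)^2=4, (2-1)^2=1, (6-4)^2=4, (5-3)^2=4
sum(d^2) = 42.
Step 3: rho = 1 - 6*42 / (9*(9^2 - 1)) = 1 - 252/720 = 0.650000.
Step 4: Under H0, t = rho * sqrt((n-2)/(1-rho^2)) = 2.2630 ~ t(7).
Step 5: Two-sided p-value from the t-distribution with 7 df = 0.058073.
Step 6: alpha = 0.1. reject H0.

rho = 0.6500, p = 0.058073, reject H0 at alpha = 0.1.


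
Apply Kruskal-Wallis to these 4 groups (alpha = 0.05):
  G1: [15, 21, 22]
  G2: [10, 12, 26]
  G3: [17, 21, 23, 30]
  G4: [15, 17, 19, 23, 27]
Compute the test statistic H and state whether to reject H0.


Step 1: Combine all N = 15 observations and assign midranks.
sorted (value, group, rank): (10,G2,1), (12,G2,2), (15,G1,3.5), (15,G4,3.5), (17,G3,5.5), (17,G4,5.5), (19,G4,7), (21,G1,8.5), (21,G3,8.5), (22,G1,10), (23,G3,11.5), (23,G4,11.5), (26,G2,13), (27,G4,14), (30,G3,15)
Step 2: Sum ranks within each group.
R_1 = 22 (n_1 = 3)
R_2 = 16 (n_2 = 3)
R_3 = 40.5 (n_3 = 4)
R_4 = 41.5 (n_4 = 5)
Step 3: H = 12/(N(N+1)) * sum(R_i^2/n_i) - 3(N+1)
     = 12/(15*16) * (22^2/3 + 16^2/3 + 40.5^2/4 + 41.5^2/5) - 3*16
     = 0.050000 * 1001.18 - 48
     = 2.058958.
Step 4: Ties present; correction factor C = 1 - 24/(15^3 - 15) = 0.992857. Corrected H = 2.058958 / 0.992857 = 2.073771.
Step 5: Under H0, H ~ chi^2(3); p-value = 0.557237.
Step 6: alpha = 0.05. fail to reject H0.

H = 2.0738, df = 3, p = 0.557237, fail to reject H0.


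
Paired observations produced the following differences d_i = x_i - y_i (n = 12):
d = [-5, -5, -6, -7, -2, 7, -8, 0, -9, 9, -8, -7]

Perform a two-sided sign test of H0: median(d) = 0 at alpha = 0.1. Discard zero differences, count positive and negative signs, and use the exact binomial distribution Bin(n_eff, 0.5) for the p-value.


Step 1: Discard zero differences. Original n = 12; n_eff = number of nonzero differences = 11.
Nonzero differences (with sign): -5, -5, -6, -7, -2, +7, -8, -9, +9, -8, -7
Step 2: Count signs: positive = 2, negative = 9.
Step 3: Under H0: P(positive) = 0.5, so the number of positives S ~ Bin(11, 0.5).
Step 4: Two-sided exact p-value = sum of Bin(11,0.5) probabilities at or below the observed probability = 0.065430.
Step 5: alpha = 0.1. reject H0.

n_eff = 11, pos = 2, neg = 9, p = 0.065430, reject H0.


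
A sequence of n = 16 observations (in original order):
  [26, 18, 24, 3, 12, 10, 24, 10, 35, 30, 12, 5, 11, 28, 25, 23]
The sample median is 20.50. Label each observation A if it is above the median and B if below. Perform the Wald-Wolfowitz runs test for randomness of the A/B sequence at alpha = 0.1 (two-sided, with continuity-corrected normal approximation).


Step 1: Compute median = 20.50; label A = above, B = below.
Labels in order: ABABBBABAABBBAAA  (n_A = 8, n_B = 8)
Step 2: Count runs R = 9.
Step 3: Under H0 (random ordering), E[R] = 2*n_A*n_B/(n_A+n_B) + 1 = 2*8*8/16 + 1 = 9.0000.
        Var[R] = 2*n_A*n_B*(2*n_A*n_B - n_A - n_B) / ((n_A+n_B)^2 * (n_A+n_B-1)) = 14336/3840 = 3.7333.
        SD[R] = 1.9322.
Step 4: R = E[R], so z = 0 with no continuity correction.
Step 5: Two-sided p-value via normal approximation = 2*(1 - Phi(|z|)) = 1.000000.
Step 6: alpha = 0.1. fail to reject H0.

R = 9, z = 0.0000, p = 1.000000, fail to reject H0.


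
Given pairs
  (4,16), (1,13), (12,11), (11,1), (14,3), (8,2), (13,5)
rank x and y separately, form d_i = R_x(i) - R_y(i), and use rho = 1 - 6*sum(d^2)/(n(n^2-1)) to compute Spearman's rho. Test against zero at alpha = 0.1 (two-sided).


Step 1: Rank x and y separately (midranks; no ties here).
rank(x): 4->2, 1->1, 12->5, 11->4, 14->7, 8->3, 13->6
rank(y): 16->7, 13->6, 11->5, 1->1, 3->3, 2->2, 5->4
Step 2: d_i = R_x(i) - R_y(i); compute d_i^2.
  (2-7)^2=25, (1-6)^2=25, (5-5)^2=0, (4-1)^2=9, (7-3)^2=16, (3-2)^2=1, (6-4)^2=4
sum(d^2) = 80.
Step 3: rho = 1 - 6*80 / (7*(7^2 - 1)) = 1 - 480/336 = -0.428571.
Step 4: Under H0, t = rho * sqrt((n-2)/(1-rho^2)) = -1.0607 ~ t(5).
Step 5: Two-sided p-value from the t-distribution with 5 df = 0.337368.
Step 6: alpha = 0.1. fail to reject H0.

rho = -0.4286, p = 0.337368, fail to reject H0 at alpha = 0.1.


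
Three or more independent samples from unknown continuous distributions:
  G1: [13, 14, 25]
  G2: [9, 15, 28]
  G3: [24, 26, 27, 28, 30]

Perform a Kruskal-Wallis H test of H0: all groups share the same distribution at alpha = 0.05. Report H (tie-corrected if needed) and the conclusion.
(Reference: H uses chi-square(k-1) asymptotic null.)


Step 1: Combine all N = 11 observations and assign midranks.
sorted (value, group, rank): (9,G2,1), (13,G1,2), (14,G1,3), (15,G2,4), (24,G3,5), (25,G1,6), (26,G3,7), (27,G3,8), (28,G2,9.5), (28,G3,9.5), (30,G3,11)
Step 2: Sum ranks within each group.
R_1 = 11 (n_1 = 3)
R_2 = 14.5 (n_2 = 3)
R_3 = 40.5 (n_3 = 5)
Step 3: H = 12/(N(N+1)) * sum(R_i^2/n_i) - 3(N+1)
     = 12/(11*12) * (11^2/3 + 14.5^2/3 + 40.5^2/5) - 3*12
     = 0.090909 * 438.467 - 36
     = 3.860606.
Step 4: Ties present; correction factor C = 1 - 6/(11^3 - 11) = 0.995455. Corrected H = 3.860606 / 0.995455 = 3.878234.
Step 5: Under H0, H ~ chi^2(2); p-value = 0.143831.
Step 6: alpha = 0.05. fail to reject H0.

H = 3.8782, df = 2, p = 0.143831, fail to reject H0.


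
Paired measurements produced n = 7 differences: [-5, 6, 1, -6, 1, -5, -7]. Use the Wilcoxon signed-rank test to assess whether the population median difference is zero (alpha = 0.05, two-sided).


Step 1: Drop any zero differences (none here) and take |d_i|.
|d| = [5, 6, 1, 6, 1, 5, 7]
Step 2: Midrank |d_i| (ties get averaged ranks).
ranks: |5|->3.5, |6|->5.5, |1|->1.5, |6|->5.5, |1|->1.5, |5|->3.5, |7|->7
Step 3: Attach original signs; sum ranks with positive sign and with negative sign.
W+ = 5.5 + 1.5 + 1.5 = 8.5
W- = 3.5 + 5.5 + 3.5 + 7 = 19.5
(Check: W+ + W- = 28 should equal n(n+1)/2 = 28.)
Step 4: Test statistic W = min(W+, W-) = 8.5.
Step 5: Ties in |d|, so use the tie-corrected normal approximation.
        E[W] = n(n+1)/4 = 7*8/4 = 14.
        Tie groups: |d|=1 (t=2), |d|=5 (t=2), |d|=6 (t=2); sum(t^3 - t) = 18.
        Var[W] = n(n+1)(2n+1)/24 - sum(t^3-t)/48 = 840/24 - 18/48 = 34.625.
        z = (W - E[W]) / sqrt(Var[W]) = (8.5 - 14) / 5.8843 = -0.9347.
        Two-sided p = 2*Phi(z) = 0.349948.
Step 6: alpha = 0.05. fail to reject H0.

W+ = 8.5, W- = 19.5, W = min = 8.5, p = 0.349948, fail to reject H0.


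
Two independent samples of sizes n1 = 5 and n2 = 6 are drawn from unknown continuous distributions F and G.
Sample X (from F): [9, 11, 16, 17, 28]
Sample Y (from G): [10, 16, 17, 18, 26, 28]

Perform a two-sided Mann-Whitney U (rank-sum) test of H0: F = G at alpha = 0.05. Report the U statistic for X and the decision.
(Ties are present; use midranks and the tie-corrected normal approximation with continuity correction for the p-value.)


Step 1: Combine and sort all 11 observations; assign midranks.
sorted (value, group): (9,X), (10,Y), (11,X), (16,X), (16,Y), (17,X), (17,Y), (18,Y), (26,Y), (28,X), (28,Y)
ranks: 9->1, 10->2, 11->3, 16->4.5, 16->4.5, 17->6.5, 17->6.5, 18->8, 26->9, 28->10.5, 28->10.5
Step 2: Rank sum for X: R1 = 1 + 3 + 4.5 + 6.5 + 10.5 = 25.5.
Step 3: U_X = R1 - n1(n1+1)/2 = 25.5 - 5*6/2 = 25.5 - 15 = 10.5.
       U_Y = n1*n2 - U_X = 30 - 10.5 = 19.5.
Step 4: Ties are present, so use the tie-corrected normal approximation (with continuity correction) for the p-value.
Step 5: p-value = 0.462140; compare to alpha = 0.05. fail to reject H0.

U_X = 10.5, p = 0.462140, fail to reject H0 at alpha = 0.05.
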